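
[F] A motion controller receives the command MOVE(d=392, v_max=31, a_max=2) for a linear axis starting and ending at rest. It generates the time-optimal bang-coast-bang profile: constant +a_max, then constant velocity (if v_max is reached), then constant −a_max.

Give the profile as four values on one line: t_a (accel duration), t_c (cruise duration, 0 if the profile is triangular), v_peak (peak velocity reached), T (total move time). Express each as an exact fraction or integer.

t_a=14 t_c=0 v_peak=28 T=28

vₘ²/aₘ = 31²/2 = 961/2
392 < 961/2 → triangular
v_peak = √(392·2) = √784 = 28
t_a = 28/2 = 14; t_c = 0
T = 2·14 = 28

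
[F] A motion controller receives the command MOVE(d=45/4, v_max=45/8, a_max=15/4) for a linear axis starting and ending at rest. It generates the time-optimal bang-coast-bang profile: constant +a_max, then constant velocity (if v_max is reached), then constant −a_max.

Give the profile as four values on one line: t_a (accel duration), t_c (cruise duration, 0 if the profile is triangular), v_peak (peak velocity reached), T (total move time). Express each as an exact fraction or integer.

t_a=3/2 t_c=1/2 v_peak=45/8 T=7/2

v_max²/a_max = (45/8)²/(15/4) = 135/16
45/4 ≥ 135/16 ⇒ cruise phase
t_a = (45/8)/(15/4) = 3/2; v_peak = 45/8
d_cruise = 45/4 − 135/16 = 45/16; t_c = (45/16)/(45/8) = 1/2
T = 2·3/2 + 1/2 = 7/2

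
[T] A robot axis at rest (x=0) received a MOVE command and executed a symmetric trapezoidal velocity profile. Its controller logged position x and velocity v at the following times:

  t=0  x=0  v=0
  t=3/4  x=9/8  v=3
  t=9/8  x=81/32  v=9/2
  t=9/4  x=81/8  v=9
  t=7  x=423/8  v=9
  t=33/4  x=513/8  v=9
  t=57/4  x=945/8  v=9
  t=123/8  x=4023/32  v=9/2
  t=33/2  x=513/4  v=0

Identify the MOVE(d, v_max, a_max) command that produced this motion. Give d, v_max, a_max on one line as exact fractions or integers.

final state: t=33/2, x=513/4, v=0 → d = 513/4
a_max = (3−0)/(3/4−0) = 4
max v = 9 over t∈[9/4,57/4] → v_max = 9
check: 9·(9/4+12) = 513/4 ✓

d=513/4 v_max=9 a_max=4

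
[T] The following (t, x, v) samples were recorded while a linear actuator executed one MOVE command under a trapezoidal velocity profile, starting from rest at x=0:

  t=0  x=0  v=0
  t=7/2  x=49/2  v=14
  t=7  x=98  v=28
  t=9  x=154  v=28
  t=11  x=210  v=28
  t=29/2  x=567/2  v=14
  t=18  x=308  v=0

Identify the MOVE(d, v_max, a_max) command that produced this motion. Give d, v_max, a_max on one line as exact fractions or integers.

final state: t=18, x=308, v=0 → d = 308
a_max = (14−0)/(7/2−0) = 4
max v = 28 over t∈[7,11] → v_max = 28
check: 28·(7+4) = 308 ✓

d=308 v_max=28 a_max=4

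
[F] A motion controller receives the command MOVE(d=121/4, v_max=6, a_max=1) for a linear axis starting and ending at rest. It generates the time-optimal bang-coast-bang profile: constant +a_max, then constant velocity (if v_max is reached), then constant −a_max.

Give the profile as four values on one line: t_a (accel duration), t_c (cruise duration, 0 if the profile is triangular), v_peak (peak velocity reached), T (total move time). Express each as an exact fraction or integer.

(v_max)²/a_max = 6²/1 = 36
121/4 < 36 ⇒ no cruise
v_peak = √(121/4·1) = √(121/4) = 11/2
t_a = (11/2)/1 = 11/2; t_c = 0
T = 2·11/2 = 11

t_a=11/2 t_c=0 v_peak=11/2 T=11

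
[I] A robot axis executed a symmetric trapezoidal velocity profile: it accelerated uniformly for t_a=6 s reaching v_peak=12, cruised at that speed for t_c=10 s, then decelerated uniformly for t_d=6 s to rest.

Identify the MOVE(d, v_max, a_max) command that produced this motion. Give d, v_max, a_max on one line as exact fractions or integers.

d=192 v_max=12 a_max=2

a_max = 12/6 = 2
d_a = ½·12·6 = 36; d_c = 12·10 = 120
d = 2·36 + 120 = 192
t_c = 10 > 0 ⇒ limit active, v_max = 12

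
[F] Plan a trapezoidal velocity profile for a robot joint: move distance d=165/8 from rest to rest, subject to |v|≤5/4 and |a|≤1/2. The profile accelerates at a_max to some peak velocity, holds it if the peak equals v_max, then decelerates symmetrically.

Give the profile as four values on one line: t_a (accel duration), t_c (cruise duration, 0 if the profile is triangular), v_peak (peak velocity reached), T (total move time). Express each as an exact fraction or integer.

t_a=5/2 t_c=14 v_peak=5/4 T=19

(v_max)²/a_max = (5/4)²/(1/2) = 25/8
165/8 ≥ 25/8 so v_max reached
t_a = (5/4)/(1/2) = 5/2; v_peak = 5/4
d_cruise = 165/8 − 25/8 = 35/2; t_c = (35/2)/(5/4) = 14
T = 2·5/2 + 14 = 19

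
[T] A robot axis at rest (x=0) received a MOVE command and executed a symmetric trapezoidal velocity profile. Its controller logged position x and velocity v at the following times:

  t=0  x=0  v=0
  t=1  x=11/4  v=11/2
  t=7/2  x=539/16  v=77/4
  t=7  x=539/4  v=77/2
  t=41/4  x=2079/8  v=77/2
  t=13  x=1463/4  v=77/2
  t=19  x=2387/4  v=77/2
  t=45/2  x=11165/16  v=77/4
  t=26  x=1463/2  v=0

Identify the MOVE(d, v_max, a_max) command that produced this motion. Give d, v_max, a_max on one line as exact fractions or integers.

d=1463/2 v_max=77/2 a_max=11/2

final state: t=26, x=1463/2, v=0 → d = 1463/2
a_max = (11/2−0)/(1−0) = 11/2
max v = 77/2 over t∈[7,19] → v_max = 77/2
check: 77/2·(7+12) = 1463/2 ✓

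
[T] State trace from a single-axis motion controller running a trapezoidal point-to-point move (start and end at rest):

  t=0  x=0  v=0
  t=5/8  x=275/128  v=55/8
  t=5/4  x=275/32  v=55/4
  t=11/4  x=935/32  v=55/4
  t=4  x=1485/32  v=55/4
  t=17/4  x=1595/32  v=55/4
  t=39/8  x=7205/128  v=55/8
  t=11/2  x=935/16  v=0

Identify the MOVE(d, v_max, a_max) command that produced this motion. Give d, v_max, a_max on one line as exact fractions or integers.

final state: t=11/2, x=935/16, v=0 → d = 935/16
a_max = (55/8−0)/(5/8−0) = 11
max v = 55/4 over t∈[5/4,17/4] → v_max = 55/4
check: 55/4·(5/4+3) = 935/16 ✓

d=935/16 v_max=55/4 a_max=11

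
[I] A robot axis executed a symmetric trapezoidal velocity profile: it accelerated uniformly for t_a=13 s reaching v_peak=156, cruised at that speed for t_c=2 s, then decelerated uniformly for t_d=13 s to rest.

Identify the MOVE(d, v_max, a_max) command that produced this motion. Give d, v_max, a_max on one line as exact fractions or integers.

d=2340 v_max=156 a_max=12

a_max = 156/13 = 12
d_a = ½·156·13 = 1014; d_c = 156·2 = 312
d = 2·1014 + 312 = 2340
t_c = 2 > 0 so v_max = 156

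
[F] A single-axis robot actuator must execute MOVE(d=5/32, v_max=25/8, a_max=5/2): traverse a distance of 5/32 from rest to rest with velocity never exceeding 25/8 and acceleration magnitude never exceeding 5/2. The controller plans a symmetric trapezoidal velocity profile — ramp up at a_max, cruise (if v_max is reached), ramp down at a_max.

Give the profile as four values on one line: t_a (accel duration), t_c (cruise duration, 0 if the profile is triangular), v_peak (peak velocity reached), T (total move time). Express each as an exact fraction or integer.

t_a=1/4 t_c=0 v_peak=5/8 T=1/2

vₘ²/aₘ = (25/8)²/(5/2) = 125/32
5/32 < 125/32 → triangular
v_peak = √(5/32·5/2) = √(25/64) = 5/8
t_a = (5/8)/(5/2) = 1/4; t_c = 0
T = 2·1/4 = 1/2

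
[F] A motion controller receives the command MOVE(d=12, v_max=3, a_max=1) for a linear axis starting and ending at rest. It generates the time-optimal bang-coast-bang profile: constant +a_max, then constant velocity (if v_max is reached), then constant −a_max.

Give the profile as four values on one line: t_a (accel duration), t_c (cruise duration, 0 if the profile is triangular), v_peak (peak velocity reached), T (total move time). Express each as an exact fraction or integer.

(v_max)²/a_max = 3²/1 = 9
12 ≥ 9 so v_max reached
t_a = 3/1 = 3; v_peak = 3
d_cruise = 12 − 9 = 3; t_c = 3/3 = 1
T = 2·3 + 1 = 7

t_a=3 t_c=1 v_peak=3 T=7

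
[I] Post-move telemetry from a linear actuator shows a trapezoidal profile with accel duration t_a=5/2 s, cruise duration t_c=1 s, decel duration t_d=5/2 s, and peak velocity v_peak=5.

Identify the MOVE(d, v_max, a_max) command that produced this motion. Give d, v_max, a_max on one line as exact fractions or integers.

a_max = 5/(5/2) = 2
d_a = ½·5·5/2 = 25/4; d_c = 5·1 = 5
d = 2·25/4 + 5 = 35/2
t_c = 1 > 0 → v_max = v_peak = 5

d=35/2 v_max=5 a_max=2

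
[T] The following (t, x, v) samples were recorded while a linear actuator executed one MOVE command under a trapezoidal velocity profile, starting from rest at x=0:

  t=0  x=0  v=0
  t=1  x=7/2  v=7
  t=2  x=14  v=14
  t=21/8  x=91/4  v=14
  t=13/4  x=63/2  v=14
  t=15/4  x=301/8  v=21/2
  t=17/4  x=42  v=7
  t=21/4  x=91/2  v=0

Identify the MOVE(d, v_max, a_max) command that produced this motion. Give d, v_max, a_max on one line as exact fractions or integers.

final state: t=21/4, x=91/2, v=0 → d = 91/2
a_max = (7−0)/(1−0) = 7
max v = 14 over t∈[2,13/4] → v_max = 14
check: 14·(2+5/4) = 91/2 ✓

d=91/2 v_max=14 a_max=7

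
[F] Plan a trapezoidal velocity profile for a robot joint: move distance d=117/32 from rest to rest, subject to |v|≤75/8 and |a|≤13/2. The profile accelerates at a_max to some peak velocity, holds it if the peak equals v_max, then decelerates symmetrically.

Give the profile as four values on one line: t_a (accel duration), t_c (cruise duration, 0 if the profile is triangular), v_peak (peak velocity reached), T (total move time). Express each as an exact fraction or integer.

vₘ²/aₘ = (75/8)²/(13/2) = 5625/416
117/32 < 5625/416 so t_c = 0
v_peak = √(117/32·13/2) = √(1521/64) = 39/8
t_a = (39/8)/(13/2) = 3/4; t_c = 0
T = 2·3/4 = 3/2

t_a=3/4 t_c=0 v_peak=39/8 T=3/2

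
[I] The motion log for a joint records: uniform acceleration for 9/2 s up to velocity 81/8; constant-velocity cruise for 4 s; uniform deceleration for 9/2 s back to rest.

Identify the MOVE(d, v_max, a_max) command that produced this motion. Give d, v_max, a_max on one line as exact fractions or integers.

d=1377/16 v_max=81/8 a_max=9/4

a_max = (81/8)/(9/2) = 9/4
d_a = ½·81/8·9/2 = 729/32; d_c = 81/8·4 = 81/2
d = 2·729/32 + 81/2 = 1377/16
t_c = 4 > 0 ⇒ limit active, v_max = 81/8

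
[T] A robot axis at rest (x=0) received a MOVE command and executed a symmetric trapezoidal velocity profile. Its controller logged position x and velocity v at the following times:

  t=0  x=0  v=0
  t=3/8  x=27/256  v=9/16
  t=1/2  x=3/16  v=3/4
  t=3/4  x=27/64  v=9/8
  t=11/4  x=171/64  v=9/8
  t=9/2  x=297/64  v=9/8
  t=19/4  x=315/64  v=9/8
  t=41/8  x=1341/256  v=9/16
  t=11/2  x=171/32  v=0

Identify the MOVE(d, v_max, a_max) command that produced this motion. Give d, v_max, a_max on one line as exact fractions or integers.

final state: t=11/2, x=171/32, v=0 → d = 171/32
a_max = (9/16−0)/(3/8−0) = 3/2
max v = 9/8 over t∈[3/4,19/4] → v_max = 9/8
check: 9/8·(3/4+4) = 171/32 ✓

d=171/32 v_max=9/8 a_max=3/2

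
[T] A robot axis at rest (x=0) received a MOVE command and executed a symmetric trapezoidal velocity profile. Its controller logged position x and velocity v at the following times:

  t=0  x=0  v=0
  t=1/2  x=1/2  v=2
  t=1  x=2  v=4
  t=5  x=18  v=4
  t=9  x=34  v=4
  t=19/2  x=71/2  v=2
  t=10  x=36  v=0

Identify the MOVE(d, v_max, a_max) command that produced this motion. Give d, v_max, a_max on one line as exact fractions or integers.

final state: t=10, x=36, v=0 → d = 36
a_max = (2−0)/(1/2−0) = 4
max v = 4 over t∈[1,9] → v_max = 4
check: 4·(1+8) = 36 ✓

d=36 v_max=4 a_max=4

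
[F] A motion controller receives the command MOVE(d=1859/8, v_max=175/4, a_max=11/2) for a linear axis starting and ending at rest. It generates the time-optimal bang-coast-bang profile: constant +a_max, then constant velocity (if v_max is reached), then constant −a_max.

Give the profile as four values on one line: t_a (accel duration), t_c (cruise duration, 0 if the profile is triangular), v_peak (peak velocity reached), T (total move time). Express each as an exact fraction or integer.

(v_max)²/a_max = (175/4)²/(11/2) = 30625/88
1859/8 < 30625/88 ⇒ no cruise
v_peak = √(1859/8·11/2) = √(20449/16) = 143/4
t_a = (143/4)/(11/2) = 13/2; t_c = 0
T = 2·13/2 = 13

t_a=13/2 t_c=0 v_peak=143/4 T=13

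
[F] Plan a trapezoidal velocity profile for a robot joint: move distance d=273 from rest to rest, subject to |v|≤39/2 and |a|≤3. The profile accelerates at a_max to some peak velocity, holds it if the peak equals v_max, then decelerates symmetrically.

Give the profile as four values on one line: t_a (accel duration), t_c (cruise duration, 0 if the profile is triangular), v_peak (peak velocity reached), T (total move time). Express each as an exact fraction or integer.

v_max²/a_max = (39/2)²/3 = 507/4
273 ≥ 507/4 ⇒ cruise phase
t_a = (39/2)/3 = 13/2; v_peak = 39/2
d_cruise = 273 − 507/4 = 585/4; t_c = (585/4)/(39/2) = 15/2
T = 2·13/2 + 15/2 = 41/2

t_a=13/2 t_c=15/2 v_peak=39/2 T=41/2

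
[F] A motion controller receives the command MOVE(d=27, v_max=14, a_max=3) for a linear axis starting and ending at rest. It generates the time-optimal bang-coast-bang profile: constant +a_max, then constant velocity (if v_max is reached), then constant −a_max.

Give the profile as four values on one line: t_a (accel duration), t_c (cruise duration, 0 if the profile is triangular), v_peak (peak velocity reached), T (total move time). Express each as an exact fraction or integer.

vₘ²/aₘ = 14²/3 = 196/3
27 < 196/3 → triangular
v_peak = √(27·3) = √81 = 9
t_a = 9/3 = 3; t_c = 0
T = 2·3 = 6

t_a=3 t_c=0 v_peak=9 T=6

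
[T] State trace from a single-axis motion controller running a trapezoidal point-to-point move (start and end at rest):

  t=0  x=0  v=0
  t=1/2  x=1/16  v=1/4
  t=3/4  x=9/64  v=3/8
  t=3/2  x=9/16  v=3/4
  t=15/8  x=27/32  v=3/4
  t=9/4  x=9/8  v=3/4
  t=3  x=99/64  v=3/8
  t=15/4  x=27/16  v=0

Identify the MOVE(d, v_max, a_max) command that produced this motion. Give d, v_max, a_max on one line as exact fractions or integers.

d=27/16 v_max=3/4 a_max=1/2

final state: t=15/4, x=27/16, v=0 → d = 27/16
a_max = (1/4−0)/(1/2−0) = 1/2
max v = 3/4 over t∈[3/2,9/4] → v_max = 3/4
check: 3/4·(3/2+3/4) = 27/16 ✓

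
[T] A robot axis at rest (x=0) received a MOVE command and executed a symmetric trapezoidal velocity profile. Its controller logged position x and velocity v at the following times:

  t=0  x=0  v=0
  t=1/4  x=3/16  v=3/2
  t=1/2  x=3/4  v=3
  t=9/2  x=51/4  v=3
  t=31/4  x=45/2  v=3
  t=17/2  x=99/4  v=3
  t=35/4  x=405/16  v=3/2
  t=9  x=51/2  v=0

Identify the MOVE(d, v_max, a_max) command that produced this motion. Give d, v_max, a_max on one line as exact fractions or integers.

final state: t=9, x=51/2, v=0 → d = 51/2
a_max = (3/2−0)/(1/4−0) = 6
max v = 3 over t∈[1/2,17/2] → v_max = 3
check: 3·(1/2+8) = 51/2 ✓

d=51/2 v_max=3 a_max=6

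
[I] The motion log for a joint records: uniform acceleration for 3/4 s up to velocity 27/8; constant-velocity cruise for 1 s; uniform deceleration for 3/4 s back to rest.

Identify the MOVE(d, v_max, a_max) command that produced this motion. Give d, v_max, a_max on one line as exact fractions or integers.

d=189/32 v_max=27/8 a_max=9/2

a_max = (27/8)/(3/4) = 9/2
d_a = ½·27/8·3/4 = 81/64; d_c = 27/8·1 = 27/8
d = 2·81/64 + 27/8 = 189/32
t_c = 1 > 0 ⇒ limit active, v_max = 27/8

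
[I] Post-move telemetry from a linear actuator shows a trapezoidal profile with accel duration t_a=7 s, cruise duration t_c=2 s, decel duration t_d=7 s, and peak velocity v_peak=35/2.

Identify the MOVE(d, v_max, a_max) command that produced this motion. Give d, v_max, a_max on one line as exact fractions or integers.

d=315/2 v_max=35/2 a_max=5/2

a_max = (35/2)/7 = 5/2
d_a = ½·35/2·7 = 245/4; d_c = 35/2·2 = 35
d = 2·245/4 + 35 = 315/2
t_c = 2 > 0 so v_max = 35/2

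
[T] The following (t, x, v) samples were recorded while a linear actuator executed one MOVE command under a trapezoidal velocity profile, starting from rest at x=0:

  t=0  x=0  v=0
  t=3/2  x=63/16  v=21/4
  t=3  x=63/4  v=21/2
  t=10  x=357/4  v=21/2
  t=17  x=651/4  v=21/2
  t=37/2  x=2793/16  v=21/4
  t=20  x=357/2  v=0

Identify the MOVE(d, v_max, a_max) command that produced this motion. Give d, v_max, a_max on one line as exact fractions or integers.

final state: t=20, x=357/2, v=0 → d = 357/2
a_max = (21/4−0)/(3/2−0) = 7/2
max v = 21/2 over t∈[3,17] → v_max = 21/2
check: 21/2·(3+14) = 357/2 ✓

d=357/2 v_max=21/2 a_max=7/2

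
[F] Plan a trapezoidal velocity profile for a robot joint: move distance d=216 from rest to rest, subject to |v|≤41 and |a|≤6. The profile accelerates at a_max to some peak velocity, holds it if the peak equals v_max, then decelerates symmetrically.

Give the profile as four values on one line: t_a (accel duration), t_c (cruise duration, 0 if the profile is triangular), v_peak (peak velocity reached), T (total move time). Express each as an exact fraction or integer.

t_a=6 t_c=0 v_peak=36 T=12

v_max²/a_max = 41²/6 = 1681/6
216 < 1681/6 → triangular
v_peak = √(216·6) = √1296 = 36
t_a = 36/6 = 6; t_c = 0
T = 2·6 = 12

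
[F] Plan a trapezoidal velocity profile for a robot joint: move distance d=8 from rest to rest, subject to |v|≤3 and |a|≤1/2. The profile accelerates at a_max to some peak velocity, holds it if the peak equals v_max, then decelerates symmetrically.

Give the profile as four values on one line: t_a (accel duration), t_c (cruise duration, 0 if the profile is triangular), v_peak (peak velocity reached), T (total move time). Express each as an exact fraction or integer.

t_a=4 t_c=0 v_peak=2 T=8

v_max²/a_max = 3²/(1/2) = 18
8 < 18 ⇒ no cruise
v_peak = √(8·1/2) = √4 = 2
t_a = 2/(1/2) = 4; t_c = 0
T = 2·4 = 8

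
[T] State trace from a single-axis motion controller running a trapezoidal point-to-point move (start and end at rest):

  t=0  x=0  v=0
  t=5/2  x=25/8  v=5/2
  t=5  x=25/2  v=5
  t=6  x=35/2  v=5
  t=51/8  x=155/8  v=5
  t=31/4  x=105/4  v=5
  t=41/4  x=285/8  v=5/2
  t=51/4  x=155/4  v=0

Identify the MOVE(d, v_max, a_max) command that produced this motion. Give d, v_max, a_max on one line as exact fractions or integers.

d=155/4 v_max=5 a_max=1

final state: t=51/4, x=155/4, v=0 → d = 155/4
a_max = (5/2−0)/(5/2−0) = 1
max v = 5 over t∈[5,31/4] → v_max = 5
check: 5·(5+11/4) = 155/4 ✓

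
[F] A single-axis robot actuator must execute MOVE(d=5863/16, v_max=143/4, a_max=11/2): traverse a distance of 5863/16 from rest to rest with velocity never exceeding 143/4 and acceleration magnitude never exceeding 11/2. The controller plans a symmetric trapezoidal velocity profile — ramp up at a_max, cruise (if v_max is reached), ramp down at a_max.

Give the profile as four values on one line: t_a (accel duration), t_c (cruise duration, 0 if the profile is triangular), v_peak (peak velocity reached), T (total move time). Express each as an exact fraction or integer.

t_a=13/2 t_c=15/4 v_peak=143/4 T=67/4

(v_max)²/a_max = (143/4)²/(11/2) = 1859/8
5863/16 ≥ 1859/8 so v_max reached
t_a = (143/4)/(11/2) = 13/2; v_peak = 143/4
d_cruise = 5863/16 − 1859/8 = 2145/16; t_c = (2145/16)/(143/4) = 15/4
T = 2·13/2 + 15/4 = 67/4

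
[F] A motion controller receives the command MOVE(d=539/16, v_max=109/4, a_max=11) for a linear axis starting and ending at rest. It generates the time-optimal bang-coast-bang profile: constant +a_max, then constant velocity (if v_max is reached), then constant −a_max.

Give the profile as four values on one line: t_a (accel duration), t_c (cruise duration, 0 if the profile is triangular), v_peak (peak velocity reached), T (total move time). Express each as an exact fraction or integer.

v_max²/a_max = (109/4)²/11 = 11881/176
539/16 < 11881/176 so t_c = 0
v_peak = √(539/16·11) = √(5929/16) = 77/4
t_a = (77/4)/11 = 7/4; t_c = 0
T = 2·7/4 = 7/2

t_a=7/4 t_c=0 v_peak=77/4 T=7/2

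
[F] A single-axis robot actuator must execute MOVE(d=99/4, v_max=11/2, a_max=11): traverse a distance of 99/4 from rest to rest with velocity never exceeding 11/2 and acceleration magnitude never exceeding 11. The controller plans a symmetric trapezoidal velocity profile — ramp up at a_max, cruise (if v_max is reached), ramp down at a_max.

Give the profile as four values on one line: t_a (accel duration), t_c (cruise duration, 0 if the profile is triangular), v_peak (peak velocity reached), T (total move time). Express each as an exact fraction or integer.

t_a=1/2 t_c=4 v_peak=11/2 T=5

(v_max)²/a_max = (11/2)²/11 = 11/4
99/4 ≥ 11/4 ⇒ cruise phase
t_a = (11/2)/11 = 1/2; v_peak = 11/2
d_cruise = 99/4 − 11/4 = 22; t_c = 22/(11/2) = 4
T = 2·1/2 + 4 = 5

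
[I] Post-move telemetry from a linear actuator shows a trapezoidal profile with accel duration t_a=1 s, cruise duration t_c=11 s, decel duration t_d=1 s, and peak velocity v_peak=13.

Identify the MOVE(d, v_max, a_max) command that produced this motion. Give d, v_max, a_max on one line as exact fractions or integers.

d=156 v_max=13 a_max=13

a_max = 13/1 = 13
d_a = ½·13·1 = 13/2; d_c = 13·11 = 143
d = 2·13/2 + 143 = 156
t_c = 11 > 0 → v_max = v_peak = 13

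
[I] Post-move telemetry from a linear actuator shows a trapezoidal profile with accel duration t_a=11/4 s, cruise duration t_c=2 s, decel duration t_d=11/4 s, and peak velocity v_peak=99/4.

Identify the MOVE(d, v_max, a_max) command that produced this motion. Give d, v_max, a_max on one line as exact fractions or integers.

d=1881/16 v_max=99/4 a_max=9

a_max = (99/4)/(11/4) = 9
d_a = ½·99/4·11/4 = 1089/32; d_c = 99/4·2 = 99/2
d = 2·1089/32 + 99/2 = 1881/16
t_c = 2 > 0 so v_max = 99/4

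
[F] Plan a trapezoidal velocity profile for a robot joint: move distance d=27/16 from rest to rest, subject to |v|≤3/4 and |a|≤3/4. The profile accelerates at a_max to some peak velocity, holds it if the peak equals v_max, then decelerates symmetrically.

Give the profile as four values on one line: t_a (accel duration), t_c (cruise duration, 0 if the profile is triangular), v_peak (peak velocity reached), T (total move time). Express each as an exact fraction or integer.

t_a=1 t_c=5/4 v_peak=3/4 T=13/4

vₘ²/aₘ = (3/4)²/(3/4) = 3/4
27/16 ≥ 3/4 ⇒ cruise phase
t_a = (3/4)/(3/4) = 1; v_peak = 3/4
d_cruise = 27/16 − 3/4 = 15/16; t_c = (15/16)/(3/4) = 5/4
T = 2·1 + 5/4 = 13/4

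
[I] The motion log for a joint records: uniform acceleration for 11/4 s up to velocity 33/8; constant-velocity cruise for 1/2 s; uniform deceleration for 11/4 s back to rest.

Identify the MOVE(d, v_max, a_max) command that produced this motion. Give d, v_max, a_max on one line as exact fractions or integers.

a_max = (33/8)/(11/4) = 3/2
d_a = ½·33/8·11/4 = 363/64; d_c = 33/8·1/2 = 33/16
d = 2·363/64 + 33/16 = 429/32
t_c = 1/2 > 0 ⇒ limit active, v_max = 33/8

d=429/32 v_max=33/8 a_max=3/2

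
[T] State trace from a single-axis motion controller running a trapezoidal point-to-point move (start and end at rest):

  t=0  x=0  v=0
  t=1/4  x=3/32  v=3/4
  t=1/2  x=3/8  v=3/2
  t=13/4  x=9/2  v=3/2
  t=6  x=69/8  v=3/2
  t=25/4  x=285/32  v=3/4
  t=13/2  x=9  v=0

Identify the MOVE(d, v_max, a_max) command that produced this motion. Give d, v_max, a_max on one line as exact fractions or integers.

final state: t=13/2, x=9, v=0 → d = 9
a_max = (3/4−0)/(1/4−0) = 3
max v = 3/2 over t∈[1/2,6] → v_max = 3/2
check: 3/2·(1/2+11/2) = 9 ✓

d=9 v_max=3/2 a_max=3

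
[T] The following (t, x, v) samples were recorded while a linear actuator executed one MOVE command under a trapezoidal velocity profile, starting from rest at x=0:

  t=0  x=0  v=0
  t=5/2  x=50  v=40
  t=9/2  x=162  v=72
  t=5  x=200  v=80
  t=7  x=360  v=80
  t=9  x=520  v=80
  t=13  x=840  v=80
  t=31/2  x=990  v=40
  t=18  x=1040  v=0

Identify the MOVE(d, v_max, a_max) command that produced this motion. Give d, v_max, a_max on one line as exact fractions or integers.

final state: t=18, x=1040, v=0 → d = 1040
a_max = (40−0)/(5/2−0) = 16
max v = 80 over t∈[5,13] → v_max = 80
check: 80·(5+8) = 1040 ✓

d=1040 v_max=80 a_max=16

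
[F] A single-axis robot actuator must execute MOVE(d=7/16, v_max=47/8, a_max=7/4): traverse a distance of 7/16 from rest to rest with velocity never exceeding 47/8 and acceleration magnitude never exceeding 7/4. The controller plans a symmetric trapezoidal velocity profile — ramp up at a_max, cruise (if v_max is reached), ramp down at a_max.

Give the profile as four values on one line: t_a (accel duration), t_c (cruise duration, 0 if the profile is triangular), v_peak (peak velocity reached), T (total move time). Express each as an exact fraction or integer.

t_a=1/2 t_c=0 v_peak=7/8 T=1

vₘ²/aₘ = (47/8)²/(7/4) = 2209/112
7/16 < 2209/112 so t_c = 0
v_peak = √(7/16·7/4) = √(49/64) = 7/8
t_a = (7/8)/(7/4) = 1/2; t_c = 0
T = 2·1/2 = 1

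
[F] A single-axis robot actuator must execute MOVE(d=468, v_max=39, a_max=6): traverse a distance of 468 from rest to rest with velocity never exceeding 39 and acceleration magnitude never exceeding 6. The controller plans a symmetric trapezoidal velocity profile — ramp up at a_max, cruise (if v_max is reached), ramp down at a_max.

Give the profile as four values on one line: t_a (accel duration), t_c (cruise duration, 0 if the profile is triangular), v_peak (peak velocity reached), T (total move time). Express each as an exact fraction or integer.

t_a=13/2 t_c=11/2 v_peak=39 T=37/2

vₘ²/aₘ = 39²/6 = 507/2
468 ≥ 507/2 ⇒ cruise phase
t_a = 39/6 = 13/2; v_peak = 39
d_cruise = 468 − 507/2 = 429/2; t_c = (429/2)/39 = 11/2
T = 2·13/2 + 11/2 = 37/2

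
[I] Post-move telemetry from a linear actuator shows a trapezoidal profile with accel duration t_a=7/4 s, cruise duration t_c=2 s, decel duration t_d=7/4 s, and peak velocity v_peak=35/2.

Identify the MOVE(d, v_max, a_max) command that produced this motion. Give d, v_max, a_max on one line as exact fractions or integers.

a_max = (35/2)/(7/4) = 10
d_a = ½·35/2·7/4 = 245/16; d_c = 35/2·2 = 35
d = 2·245/16 + 35 = 525/8
t_c = 2 > 0 ⇒ limit active, v_max = 35/2

d=525/8 v_max=35/2 a_max=10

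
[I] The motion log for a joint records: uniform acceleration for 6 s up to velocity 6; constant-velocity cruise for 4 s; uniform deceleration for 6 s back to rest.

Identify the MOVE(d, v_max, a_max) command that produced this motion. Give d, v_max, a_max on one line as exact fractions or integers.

d=60 v_max=6 a_max=1

a_max = 6/6 = 1
d_a = ½·6·6 = 18; d_c = 6·4 = 24
d = 2·18 + 24 = 60
t_c = 4 > 0 ⇒ limit active, v_max = 6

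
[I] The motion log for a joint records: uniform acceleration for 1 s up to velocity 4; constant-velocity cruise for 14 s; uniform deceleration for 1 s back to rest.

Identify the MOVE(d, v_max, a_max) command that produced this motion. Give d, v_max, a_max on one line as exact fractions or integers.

a_max = 4/1 = 4
d_a = ½·4·1 = 2; d_c = 4·14 = 56
d = 2·2 + 56 = 60
t_c = 14 > 0 so v_max = 4

d=60 v_max=4 a_max=4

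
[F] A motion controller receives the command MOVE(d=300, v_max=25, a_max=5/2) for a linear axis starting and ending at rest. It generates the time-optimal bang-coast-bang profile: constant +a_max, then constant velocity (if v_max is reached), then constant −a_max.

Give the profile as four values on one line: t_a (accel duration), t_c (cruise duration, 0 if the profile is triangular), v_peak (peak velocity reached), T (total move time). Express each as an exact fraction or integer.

(v_max)²/a_max = 25²/(5/2) = 250
300 ≥ 250 → trapezoidal
t_a = 25/(5/2) = 10; v_peak = 25
d_cruise = 300 − 250 = 50; t_c = 50/25 = 2
T = 2·10 + 2 = 22

t_a=10 t_c=2 v_peak=25 T=22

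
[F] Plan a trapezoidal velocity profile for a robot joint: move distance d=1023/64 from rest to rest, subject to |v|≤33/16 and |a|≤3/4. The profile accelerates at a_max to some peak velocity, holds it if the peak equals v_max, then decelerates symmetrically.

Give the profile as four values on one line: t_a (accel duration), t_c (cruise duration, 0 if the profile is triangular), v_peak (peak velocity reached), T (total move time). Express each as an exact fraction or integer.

(v_max)²/a_max = (33/16)²/(3/4) = 363/64
1023/64 ≥ 363/64 so v_max reached
t_a = (33/16)/(3/4) = 11/4; v_peak = 33/16
d_cruise = 1023/64 − 363/64 = 165/16; t_c = (165/16)/(33/16) = 5
T = 2·11/4 + 5 = 21/2

t_a=11/4 t_c=5 v_peak=33/16 T=21/2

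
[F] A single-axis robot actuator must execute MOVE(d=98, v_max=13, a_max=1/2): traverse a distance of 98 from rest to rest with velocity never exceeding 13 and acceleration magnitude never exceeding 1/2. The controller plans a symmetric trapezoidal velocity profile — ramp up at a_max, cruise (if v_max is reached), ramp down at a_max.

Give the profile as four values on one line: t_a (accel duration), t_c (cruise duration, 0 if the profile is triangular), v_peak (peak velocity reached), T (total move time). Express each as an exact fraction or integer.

t_a=14 t_c=0 v_peak=7 T=28

vₘ²/aₘ = 13²/(1/2) = 338
98 < 338 ⇒ no cruise
v_peak = √(98·1/2) = √49 = 7
t_a = 7/(1/2) = 14; t_c = 0
T = 2·14 = 28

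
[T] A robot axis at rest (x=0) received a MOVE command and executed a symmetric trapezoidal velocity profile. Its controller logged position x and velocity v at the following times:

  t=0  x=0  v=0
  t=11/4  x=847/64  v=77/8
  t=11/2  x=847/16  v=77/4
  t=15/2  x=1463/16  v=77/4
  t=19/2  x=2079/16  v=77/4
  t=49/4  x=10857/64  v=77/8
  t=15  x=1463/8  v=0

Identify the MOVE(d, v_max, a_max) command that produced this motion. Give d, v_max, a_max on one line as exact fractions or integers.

final state: t=15, x=1463/8, v=0 → d = 1463/8
a_max = (77/8−0)/(11/4−0) = 7/2
max v = 77/4 over t∈[11/2,19/2] → v_max = 77/4
check: 77/4·(11/2+4) = 1463/8 ✓

d=1463/8 v_max=77/4 a_max=7/2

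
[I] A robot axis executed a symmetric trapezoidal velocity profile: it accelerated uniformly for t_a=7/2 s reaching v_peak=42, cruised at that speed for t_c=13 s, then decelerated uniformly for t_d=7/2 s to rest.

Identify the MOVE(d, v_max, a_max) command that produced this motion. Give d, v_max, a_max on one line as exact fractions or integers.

a_max = 42/(7/2) = 12
d_a = ½·42·7/2 = 147/2; d_c = 42·13 = 546
d = 2·147/2 + 546 = 693
t_c = 13 > 0 → v_max = v_peak = 42

d=693 v_max=42 a_max=12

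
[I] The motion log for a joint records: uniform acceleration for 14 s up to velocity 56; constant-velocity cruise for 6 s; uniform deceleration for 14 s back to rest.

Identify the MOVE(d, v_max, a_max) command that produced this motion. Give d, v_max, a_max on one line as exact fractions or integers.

d=1120 v_max=56 a_max=4

a_max = 56/14 = 4
d_a = ½·56·14 = 392; d_c = 56·6 = 336
d = 2·392 + 336 = 1120
t_c = 6 > 0 → v_max = v_peak = 56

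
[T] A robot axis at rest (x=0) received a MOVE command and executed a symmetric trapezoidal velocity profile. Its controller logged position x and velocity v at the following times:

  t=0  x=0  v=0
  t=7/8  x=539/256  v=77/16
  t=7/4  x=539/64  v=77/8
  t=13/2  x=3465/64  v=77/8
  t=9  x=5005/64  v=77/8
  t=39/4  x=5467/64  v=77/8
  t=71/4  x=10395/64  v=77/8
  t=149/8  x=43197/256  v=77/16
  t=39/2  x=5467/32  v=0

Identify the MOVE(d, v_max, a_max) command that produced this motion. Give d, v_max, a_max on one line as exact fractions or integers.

final state: t=39/2, x=5467/32, v=0 → d = 5467/32
a_max = (77/16−0)/(7/8−0) = 11/2
max v = 77/8 over t∈[7/4,71/4] → v_max = 77/8
check: 77/8·(7/4+16) = 5467/32 ✓

d=5467/32 v_max=77/8 a_max=11/2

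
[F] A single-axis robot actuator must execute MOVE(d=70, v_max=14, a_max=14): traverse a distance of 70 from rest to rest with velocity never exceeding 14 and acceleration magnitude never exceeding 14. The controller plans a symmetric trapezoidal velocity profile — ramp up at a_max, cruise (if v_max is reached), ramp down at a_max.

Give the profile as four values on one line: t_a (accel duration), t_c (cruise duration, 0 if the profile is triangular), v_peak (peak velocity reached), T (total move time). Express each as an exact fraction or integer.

t_a=1 t_c=4 v_peak=14 T=6

vₘ²/aₘ = 14²/14 = 14
70 ≥ 14 → trapezoidal
t_a = 14/14 = 1; v_peak = 14
d_cruise = 70 − 14 = 56; t_c = 56/14 = 4
T = 2·1 + 4 = 6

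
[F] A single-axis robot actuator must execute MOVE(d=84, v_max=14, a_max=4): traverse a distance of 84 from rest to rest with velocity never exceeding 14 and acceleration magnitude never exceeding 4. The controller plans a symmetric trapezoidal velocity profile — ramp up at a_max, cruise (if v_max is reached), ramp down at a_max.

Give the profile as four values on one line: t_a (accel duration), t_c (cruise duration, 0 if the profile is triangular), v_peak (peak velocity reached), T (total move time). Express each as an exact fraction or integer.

vₘ²/aₘ = 14²/4 = 49
84 ≥ 49 so v_max reached
t_a = 14/4 = 7/2; v_peak = 14
d_cruise = 84 − 49 = 35; t_c = 35/14 = 5/2
T = 2·7/2 + 5/2 = 19/2

t_a=7/2 t_c=5/2 v_peak=14 T=19/2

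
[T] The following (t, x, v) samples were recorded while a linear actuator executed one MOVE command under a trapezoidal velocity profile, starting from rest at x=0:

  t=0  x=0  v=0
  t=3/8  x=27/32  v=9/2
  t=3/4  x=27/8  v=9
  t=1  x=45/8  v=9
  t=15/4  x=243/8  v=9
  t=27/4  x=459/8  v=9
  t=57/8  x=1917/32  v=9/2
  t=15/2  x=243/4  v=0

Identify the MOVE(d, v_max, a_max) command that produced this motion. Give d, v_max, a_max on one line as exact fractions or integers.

final state: t=15/2, x=243/4, v=0 → d = 243/4
a_max = (9/2−0)/(3/8−0) = 12
max v = 9 over t∈[3/4,27/4] → v_max = 9
check: 9·(3/4+6) = 243/4 ✓

d=243/4 v_max=9 a_max=12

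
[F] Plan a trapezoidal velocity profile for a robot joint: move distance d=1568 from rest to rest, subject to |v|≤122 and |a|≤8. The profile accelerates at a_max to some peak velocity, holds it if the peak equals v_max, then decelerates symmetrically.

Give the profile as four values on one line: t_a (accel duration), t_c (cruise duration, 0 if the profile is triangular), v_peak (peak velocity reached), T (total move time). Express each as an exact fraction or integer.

t_a=14 t_c=0 v_peak=112 T=28

(v_max)²/a_max = 122²/8 = 3721/2
1568 < 3721/2 → triangular
v_peak = √(1568·8) = √12544 = 112
t_a = 112/8 = 14; t_c = 0
T = 2·14 = 28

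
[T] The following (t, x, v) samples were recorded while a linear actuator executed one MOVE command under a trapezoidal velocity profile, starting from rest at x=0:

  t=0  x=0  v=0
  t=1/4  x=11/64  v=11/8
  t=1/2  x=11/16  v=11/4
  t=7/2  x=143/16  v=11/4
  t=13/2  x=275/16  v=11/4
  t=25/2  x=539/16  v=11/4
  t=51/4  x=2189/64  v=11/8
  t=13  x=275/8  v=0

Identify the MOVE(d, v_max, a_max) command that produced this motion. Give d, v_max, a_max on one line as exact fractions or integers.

final state: t=13, x=275/8, v=0 → d = 275/8
a_max = (11/8−0)/(1/4−0) = 11/2
max v = 11/4 over t∈[1/2,25/2] → v_max = 11/4
check: 11/4·(1/2+12) = 275/8 ✓

d=275/8 v_max=11/4 a_max=11/2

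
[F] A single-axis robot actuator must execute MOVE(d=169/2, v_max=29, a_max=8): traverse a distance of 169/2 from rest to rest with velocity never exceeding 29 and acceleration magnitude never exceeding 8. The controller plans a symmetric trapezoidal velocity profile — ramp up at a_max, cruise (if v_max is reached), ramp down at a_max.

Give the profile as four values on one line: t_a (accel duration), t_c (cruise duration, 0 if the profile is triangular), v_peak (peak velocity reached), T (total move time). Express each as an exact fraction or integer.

t_a=13/4 t_c=0 v_peak=26 T=13/2

v_max²/a_max = 29²/8 = 841/8
169/2 < 841/8 ⇒ no cruise
v_peak = √(169/2·8) = √676 = 26
t_a = 26/8 = 13/4; t_c = 0
T = 2·13/4 = 13/2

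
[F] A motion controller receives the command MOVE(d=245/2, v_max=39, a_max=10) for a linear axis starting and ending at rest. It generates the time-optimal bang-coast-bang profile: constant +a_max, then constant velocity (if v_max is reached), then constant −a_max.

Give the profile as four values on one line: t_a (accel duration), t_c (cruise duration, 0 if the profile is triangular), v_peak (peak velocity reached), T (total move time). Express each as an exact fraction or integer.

(v_max)²/a_max = 39²/10 = 1521/10
245/2 < 1521/10 ⇒ no cruise
v_peak = √(245/2·10) = √1225 = 35
t_a = 35/10 = 7/2; t_c = 0
T = 2·7/2 = 7

t_a=7/2 t_c=0 v_peak=35 T=7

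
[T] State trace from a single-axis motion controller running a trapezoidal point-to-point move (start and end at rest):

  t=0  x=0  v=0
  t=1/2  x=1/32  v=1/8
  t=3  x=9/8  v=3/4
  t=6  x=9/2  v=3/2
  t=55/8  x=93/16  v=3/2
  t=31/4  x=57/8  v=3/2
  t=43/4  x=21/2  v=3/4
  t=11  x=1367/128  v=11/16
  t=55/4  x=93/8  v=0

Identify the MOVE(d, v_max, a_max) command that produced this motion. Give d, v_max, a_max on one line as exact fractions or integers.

d=93/8 v_max=3/2 a_max=1/4

final state: t=55/4, x=93/8, v=0 → d = 93/8
a_max = (1/8−0)/(1/2−0) = 1/4
max v = 3/2 over t∈[6,31/4] → v_max = 3/2
check: 3/2·(6+7/4) = 93/8 ✓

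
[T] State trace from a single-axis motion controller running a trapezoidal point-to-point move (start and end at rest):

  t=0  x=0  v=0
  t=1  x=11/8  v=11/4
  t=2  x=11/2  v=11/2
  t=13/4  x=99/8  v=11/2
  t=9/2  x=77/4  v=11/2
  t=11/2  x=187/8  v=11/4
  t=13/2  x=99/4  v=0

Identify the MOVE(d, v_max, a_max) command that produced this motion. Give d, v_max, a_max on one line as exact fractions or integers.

final state: t=13/2, x=99/4, v=0 → d = 99/4
a_max = (11/4−0)/(1−0) = 11/4
max v = 11/2 over t∈[2,9/2] → v_max = 11/2
check: 11/2·(2+5/2) = 99/4 ✓

d=99/4 v_max=11/2 a_max=11/4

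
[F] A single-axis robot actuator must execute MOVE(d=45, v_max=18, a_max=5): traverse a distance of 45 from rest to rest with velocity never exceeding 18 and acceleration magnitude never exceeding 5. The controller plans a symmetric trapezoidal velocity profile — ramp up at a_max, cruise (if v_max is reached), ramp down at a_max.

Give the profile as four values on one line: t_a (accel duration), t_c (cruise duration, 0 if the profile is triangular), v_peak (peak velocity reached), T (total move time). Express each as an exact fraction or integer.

t_a=3 t_c=0 v_peak=15 T=6

(v_max)²/a_max = 18²/5 = 324/5
45 < 324/5 so t_c = 0
v_peak = √(45·5) = √225 = 15
t_a = 15/5 = 3; t_c = 0
T = 2·3 = 6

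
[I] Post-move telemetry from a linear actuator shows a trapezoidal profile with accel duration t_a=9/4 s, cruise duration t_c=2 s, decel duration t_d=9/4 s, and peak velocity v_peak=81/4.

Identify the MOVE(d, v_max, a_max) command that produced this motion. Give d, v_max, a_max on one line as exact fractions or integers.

a_max = (81/4)/(9/4) = 9
d_a = ½·81/4·9/4 = 729/32; d_c = 81/4·2 = 81/2
d = 2·729/32 + 81/2 = 1377/16
t_c = 2 > 0 so v_max = 81/4

d=1377/16 v_max=81/4 a_max=9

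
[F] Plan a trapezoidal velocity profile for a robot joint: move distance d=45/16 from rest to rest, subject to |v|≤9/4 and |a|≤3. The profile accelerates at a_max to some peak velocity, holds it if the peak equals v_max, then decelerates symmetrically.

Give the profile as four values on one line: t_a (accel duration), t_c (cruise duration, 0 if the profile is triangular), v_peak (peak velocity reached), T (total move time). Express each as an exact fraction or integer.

v_max²/a_max = (9/4)²/3 = 27/16
45/16 ≥ 27/16 → trapezoidal
t_a = (9/4)/3 = 3/4; v_peak = 9/4
d_cruise = 45/16 − 27/16 = 9/8; t_c = (9/8)/(9/4) = 1/2
T = 2·3/4 + 1/2 = 2

t_a=3/4 t_c=1/2 v_peak=9/4 T=2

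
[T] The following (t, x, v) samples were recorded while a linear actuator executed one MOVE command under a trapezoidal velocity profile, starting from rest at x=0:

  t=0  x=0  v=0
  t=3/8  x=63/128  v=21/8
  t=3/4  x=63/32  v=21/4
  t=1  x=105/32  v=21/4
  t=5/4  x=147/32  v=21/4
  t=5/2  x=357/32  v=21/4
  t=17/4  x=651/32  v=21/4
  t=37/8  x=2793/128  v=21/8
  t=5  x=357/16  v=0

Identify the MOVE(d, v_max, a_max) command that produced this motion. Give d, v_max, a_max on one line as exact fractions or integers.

final state: t=5, x=357/16, v=0 → d = 357/16
a_max = (21/8−0)/(3/8−0) = 7
max v = 21/4 over t∈[3/4,17/4] → v_max = 21/4
check: 21/4·(3/4+7/2) = 357/16 ✓

d=357/16 v_max=21/4 a_max=7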